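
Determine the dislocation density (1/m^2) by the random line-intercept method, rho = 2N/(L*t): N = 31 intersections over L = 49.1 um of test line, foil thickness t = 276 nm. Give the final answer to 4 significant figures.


rho = 2N / (L * t)
L = 49.1 um = 4.91e-05 m, t = 276 nm = 2.76e-07 m
rho = 2 * 31 / (4.91e-05 * 2.76e-07)
rho = 4.575e+12 1/m^2


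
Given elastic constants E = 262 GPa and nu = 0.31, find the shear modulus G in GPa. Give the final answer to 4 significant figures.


G = E / (2*(1+nu))
G = 262 / (2*(1+0.31))
G = 100 GPa


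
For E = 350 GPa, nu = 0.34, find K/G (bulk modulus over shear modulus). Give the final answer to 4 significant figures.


G = E / (2*(1+nu))
G = 350 / (2*(1+0.34)) = 130.597 GPa
K = E / (3*(1-2*nu))
K = 350 / (3*(1-2*0.34)) = 364.583 GPa
K/G = 364.583 / 130.597 = 2.792


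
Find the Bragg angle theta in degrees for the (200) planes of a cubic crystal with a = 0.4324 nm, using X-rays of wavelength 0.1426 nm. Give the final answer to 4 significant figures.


d = a / sqrt(h^2+k^2+l^2)
d = 0.4324 / sqrt(4) = 0.2162 nm
lambda = 2*d*sin(theta)  =>  sin(theta) = lambda / (2*d)
sin(theta) = 0.1426 / (2 * 0.2162) = 0.329787
theta = 19.26 deg


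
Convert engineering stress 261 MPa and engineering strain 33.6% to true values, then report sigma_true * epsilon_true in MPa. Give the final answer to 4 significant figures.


sigma_true = sigma_eng * (1 + epsilon_eng)
sigma_true = 261 * (1 + 0.336) = 348.696 MPa
epsilon_true = ln(1 + epsilon_eng)
epsilon_true = ln(1 + 0.336) = 0.28968
sigma_true * epsilon_true = 348.696 * 0.28968 = 101 MPa


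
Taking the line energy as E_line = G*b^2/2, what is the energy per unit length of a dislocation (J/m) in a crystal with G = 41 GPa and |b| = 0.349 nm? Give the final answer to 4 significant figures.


E = G*b^2/2
b = 0.349 nm = 3.49e-10 m
G = 41 GPa = 4.1e+10 Pa
E = 0.5 * 4.1e+10 * (3.49e-10)^2
E = 2.497e-09 J/m


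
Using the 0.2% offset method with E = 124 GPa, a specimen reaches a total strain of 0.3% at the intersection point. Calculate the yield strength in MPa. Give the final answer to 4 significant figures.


Offset strain = 0.002
Elastic strain at yield = total_strain - offset = 3e-03 - 0.002 = 1e-03
sigma_y = E * elastic_strain = 124000 * 1e-03
sigma_y = 124 MPa


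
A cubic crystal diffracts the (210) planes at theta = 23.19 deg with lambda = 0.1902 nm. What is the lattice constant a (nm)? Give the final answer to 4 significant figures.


d = lambda / (2*sin(theta))
d = 0.1902 / (2*sin(23.19 deg))
d = 0.241504 nm
a = d * sqrt(h^2+k^2+l^2) = 0.241504 * sqrt(5)
a = 0.54 nm


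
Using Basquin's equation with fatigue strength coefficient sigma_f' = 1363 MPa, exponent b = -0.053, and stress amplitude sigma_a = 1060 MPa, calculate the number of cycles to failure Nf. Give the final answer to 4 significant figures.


sigma_a = sigma_f' * (2*Nf)^b
2*Nf = (sigma_a / sigma_f')^(1/b)
2*Nf = (1060 / 1363)^(1/-0.053)
2*Nf = 114.865
Nf = 57.43 cycles


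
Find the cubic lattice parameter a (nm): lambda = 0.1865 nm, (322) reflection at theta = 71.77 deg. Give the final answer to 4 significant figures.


d = lambda / (2*sin(theta))
d = 0.1865 / (2*sin(71.77 deg))
d = 0.0981777 nm
a = d * sqrt(h^2+k^2+l^2) = 0.0981777 * sqrt(17)
a = 0.4048 nm


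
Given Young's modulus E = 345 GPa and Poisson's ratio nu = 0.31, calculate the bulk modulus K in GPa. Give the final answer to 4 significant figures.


K = E / (3*(1-2*nu))
K = 345 / (3*(1-2*0.31))
K = 302.6 GPa


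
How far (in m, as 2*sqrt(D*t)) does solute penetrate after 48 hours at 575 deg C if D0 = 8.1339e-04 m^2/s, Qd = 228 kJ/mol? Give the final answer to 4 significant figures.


Step 1: D = D0 * exp(-Qd/(R*T))
T = 848.15 K
D = 8.1339e-04 * exp(-228e3 / (8.314 * 848.15)) = 7.38e-18 m^2/s
Step 2: L = 2*sqrt(D*t)
t = 48 h = 172800 s
L = 2*sqrt(7.38e-18 * 172800) = 2.259e-06 m


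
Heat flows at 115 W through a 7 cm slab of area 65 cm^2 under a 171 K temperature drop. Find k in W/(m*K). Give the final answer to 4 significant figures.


k = Q*L / (A*dT)
L = 0.07 m, A = 6.5e-03 m^2
k = 115 * 0.07 / (6.5e-03 * 171)
k = 7.242 W/(m*K)


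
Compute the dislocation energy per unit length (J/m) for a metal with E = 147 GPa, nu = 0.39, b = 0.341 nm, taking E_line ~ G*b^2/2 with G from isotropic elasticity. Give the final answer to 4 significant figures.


Step 1: G = E / (2*(1+nu))
G = 147 / (2*(1+0.39)) = 52.8777 GPa = 5.28777e+10 Pa
Step 2: E_line = G*b^2/2
b = 0.341 nm = 3.41e-10 m
E_line = 0.5 * 5.28777e+10 * (3.41e-10)^2 = 3.074e-09 J/m


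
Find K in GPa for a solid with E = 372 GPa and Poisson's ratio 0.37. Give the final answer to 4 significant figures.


K = E / (3*(1-2*nu))
K = 372 / (3*(1-2*0.37))
K = 476.9 GPa


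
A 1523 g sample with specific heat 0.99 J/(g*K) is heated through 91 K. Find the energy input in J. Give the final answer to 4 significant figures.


Q = m * cp * dT
Q = 1523 * 0.99 * 91
Q = 137200 J


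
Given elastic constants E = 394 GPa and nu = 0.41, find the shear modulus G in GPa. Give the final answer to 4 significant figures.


G = E / (2*(1+nu))
G = 394 / (2*(1+0.41))
G = 139.7 GPa


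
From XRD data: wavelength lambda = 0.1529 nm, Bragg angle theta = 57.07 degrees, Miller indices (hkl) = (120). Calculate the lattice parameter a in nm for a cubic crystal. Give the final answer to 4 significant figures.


d = lambda / (2*sin(theta))
d = 0.1529 / (2*sin(57.07 deg))
d = 0.091084 nm
a = d * sqrt(h^2+k^2+l^2) = 0.091084 * sqrt(5)
a = 0.2037 nm


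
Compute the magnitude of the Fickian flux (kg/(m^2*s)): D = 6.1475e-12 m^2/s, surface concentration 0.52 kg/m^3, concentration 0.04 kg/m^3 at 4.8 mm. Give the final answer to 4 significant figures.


J = -D * (dC/dx) = D * (C1 - C2) / dx
J = 6.1475e-12 * (0.52 - 0.04) / 4.8e-03
J = 6.148e-10 kg/(m^2*s)


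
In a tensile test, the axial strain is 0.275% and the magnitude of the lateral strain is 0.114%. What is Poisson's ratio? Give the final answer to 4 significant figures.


nu = -epsilon_lat / epsilon_axial
Lateral strain is contraction (negative), so using magnitudes:
nu = 0.114 / 0.275
nu = 0.4145


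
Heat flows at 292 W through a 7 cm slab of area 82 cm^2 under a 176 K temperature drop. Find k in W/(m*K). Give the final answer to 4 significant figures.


k = Q*L / (A*dT)
L = 0.07 m, A = 8.2e-03 m^2
k = 292 * 0.07 / (8.2e-03 * 176)
k = 14.16 W/(m*K)


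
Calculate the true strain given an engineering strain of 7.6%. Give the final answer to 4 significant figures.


epsilon_true = ln(1 + epsilon_eng)
epsilon_true = ln(1 + 0.076)
epsilon_true = 0.07325


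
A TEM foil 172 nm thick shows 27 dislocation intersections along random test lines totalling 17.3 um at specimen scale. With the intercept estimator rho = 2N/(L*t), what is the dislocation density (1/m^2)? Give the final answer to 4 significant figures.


rho = 2N / (L * t)
L = 17.3 um = 1.73e-05 m, t = 172 nm = 1.72e-07 m
rho = 2 * 27 / (1.73e-05 * 1.72e-07)
rho = 1.815e+13 1/m^2


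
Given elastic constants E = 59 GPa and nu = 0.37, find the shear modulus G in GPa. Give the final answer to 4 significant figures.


G = E / (2*(1+nu))
G = 59 / (2*(1+0.37))
G = 21.53 GPa


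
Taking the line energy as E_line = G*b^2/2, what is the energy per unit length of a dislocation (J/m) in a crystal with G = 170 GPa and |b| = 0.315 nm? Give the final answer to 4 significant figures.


E = G*b^2/2
b = 0.315 nm = 3.15e-10 m
G = 170 GPa = 1.7e+11 Pa
E = 0.5 * 1.7e+11 * (3.15e-10)^2
E = 8.434e-09 J/m


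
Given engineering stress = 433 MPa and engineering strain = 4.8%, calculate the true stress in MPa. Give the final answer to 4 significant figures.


sigma_true = sigma_eng * (1 + epsilon_eng)
sigma_true = 433 * (1 + 0.048)
sigma_true = 453.8 MPa


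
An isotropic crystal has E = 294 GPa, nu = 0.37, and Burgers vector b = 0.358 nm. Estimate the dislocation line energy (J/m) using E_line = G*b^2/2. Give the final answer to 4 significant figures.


Step 1: G = E / (2*(1+nu))
G = 294 / (2*(1+0.37)) = 107.299 GPa = 1.07299e+11 Pa
Step 2: E_line = G*b^2/2
b = 0.358 nm = 3.58e-10 m
E_line = 0.5 * 1.07299e+11 * (3.58e-10)^2 = 6.876e-09 J/m


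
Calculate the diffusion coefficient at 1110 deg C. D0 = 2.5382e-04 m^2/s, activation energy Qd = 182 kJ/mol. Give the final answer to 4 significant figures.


D = D0 * exp(-Qd / (R*T))
T = 1383.15 K
D = 2.5382e-04 * exp(-182e3 / (8.314 * 1383.15))
D = 3.397e-11 m^2/s


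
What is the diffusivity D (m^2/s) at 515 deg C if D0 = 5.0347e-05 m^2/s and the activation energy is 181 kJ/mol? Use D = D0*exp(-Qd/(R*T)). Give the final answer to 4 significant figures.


D = D0 * exp(-Qd / (R*T))
T = 788.15 K
D = 5.0347e-05 * exp(-181e3 / (8.314 * 788.15))
D = 5.079e-17 m^2/s


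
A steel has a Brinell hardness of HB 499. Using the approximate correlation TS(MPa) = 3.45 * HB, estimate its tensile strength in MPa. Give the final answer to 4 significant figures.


TS (MPa) = 3.45 * HB
TS = 3.45 * 499
TS = 1722 MPa


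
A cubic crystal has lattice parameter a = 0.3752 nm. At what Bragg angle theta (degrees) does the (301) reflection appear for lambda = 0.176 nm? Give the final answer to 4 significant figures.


d = a / sqrt(h^2+k^2+l^2)
d = 0.3752 / sqrt(10) = 0.118649 nm
lambda = 2*d*sin(theta)  =>  sin(theta) = lambda / (2*d)
sin(theta) = 0.176 / (2 * 0.118649) = 0.741686
theta = 47.88 deg


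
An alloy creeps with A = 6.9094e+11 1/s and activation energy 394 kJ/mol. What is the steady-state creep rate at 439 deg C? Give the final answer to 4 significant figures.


rate = A * exp(-Q / (R*T))
T = 439 + 273.15 = 712.15 K
rate = 6.9094e+11 * exp(-394e3 / (8.314 * 712.15))
rate = 8.697e-18 1/s


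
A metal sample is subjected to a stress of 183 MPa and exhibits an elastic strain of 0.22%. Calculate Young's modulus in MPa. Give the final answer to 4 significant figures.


E = sigma / epsilon
epsilon = 0.22% = 2.2e-03
E = 183 / 2.2e-03
E = 83180 MPa


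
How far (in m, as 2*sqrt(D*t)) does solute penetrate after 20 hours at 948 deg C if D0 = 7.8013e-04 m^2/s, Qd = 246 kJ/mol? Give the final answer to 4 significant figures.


Step 1: D = D0 * exp(-Qd/(R*T))
T = 1221.15 K
D = 7.8013e-04 * exp(-246e3 / (8.314 * 1221.15)) = 2.33963e-14 m^2/s
Step 2: L = 2*sqrt(D*t)
t = 20 h = 72000 s
L = 2*sqrt(2.33963e-14 * 72000) = 8.209e-05 m


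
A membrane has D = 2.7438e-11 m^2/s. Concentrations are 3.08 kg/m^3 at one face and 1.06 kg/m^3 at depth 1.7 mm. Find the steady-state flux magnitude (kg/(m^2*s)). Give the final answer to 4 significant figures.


J = -D * (dC/dx) = D * (C1 - C2) / dx
J = 2.7438e-11 * (3.08 - 1.06) / 1.7e-03
J = 3.26e-08 kg/(m^2*s)


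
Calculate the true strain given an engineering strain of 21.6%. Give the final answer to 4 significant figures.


epsilon_true = ln(1 + epsilon_eng)
epsilon_true = ln(1 + 0.216)
epsilon_true = 0.1956


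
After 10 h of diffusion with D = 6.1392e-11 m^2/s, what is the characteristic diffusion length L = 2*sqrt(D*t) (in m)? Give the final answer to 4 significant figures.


t = 10 hr = 36000 s
Diffusion length = 2*sqrt(D*t)
= 2*sqrt(6.1392e-11 * 36000)
= 2.973e-03 m


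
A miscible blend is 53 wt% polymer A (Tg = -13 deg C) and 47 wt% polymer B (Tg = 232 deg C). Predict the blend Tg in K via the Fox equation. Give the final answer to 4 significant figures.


1/Tg = w1/Tg1 + w2/Tg2 (in Kelvin)
Tg1 = 260.15 K, Tg2 = 505.15 K
1/Tg = 0.53/260.15 + 0.47/505.15
Tg = 337 K


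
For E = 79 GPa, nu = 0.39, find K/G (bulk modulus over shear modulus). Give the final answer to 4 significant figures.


G = E / (2*(1+nu))
G = 79 / (2*(1+0.39)) = 28.4173 GPa
K = E / (3*(1-2*nu))
K = 79 / (3*(1-2*0.39)) = 119.697 GPa
K/G = 119.697 / 28.4173 = 4.212


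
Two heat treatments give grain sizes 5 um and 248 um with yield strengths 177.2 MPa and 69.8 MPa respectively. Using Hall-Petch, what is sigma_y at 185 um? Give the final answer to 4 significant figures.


sigma_y = sigma0 + k / sqrt(d)
1/sqrt(d1) = 1/sqrt(5e-06) = 447.214;  1/sqrt(d2) = 63.5001
k = (sigma1 - sigma2) / (1/sqrt(d1) - 1/sqrt(d2)) = (177.2 - 69.8) / (447.214 - 63.5001) = 0.279896 MPa*m^0.5
sigma0 = sigma1 - k/sqrt(d1) = 177.2 - 0.279896*447.214 = 52.0266 MPa
sigma_y(d3) = 52.0266 + 0.279896 / sqrt(1.85e-04) = 72.6 MPa


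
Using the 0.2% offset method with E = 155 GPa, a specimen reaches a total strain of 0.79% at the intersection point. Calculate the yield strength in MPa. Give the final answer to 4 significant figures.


Offset strain = 0.002
Elastic strain at yield = total_strain - offset = 7.9e-03 - 0.002 = 5.9e-03
sigma_y = E * elastic_strain = 155000 * 5.9e-03
sigma_y = 914.5 MPa


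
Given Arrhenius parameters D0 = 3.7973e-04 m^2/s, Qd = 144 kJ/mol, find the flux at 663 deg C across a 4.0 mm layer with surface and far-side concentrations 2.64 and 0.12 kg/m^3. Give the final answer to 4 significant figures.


Step 1: D = D0 * exp(-Qd/(R*T))
T = 663 + 273.15 = 936.15 K
D = 3.7973e-04 * exp(-144e3 / (8.314 * 936.15)) = 3.50247e-12 m^2/s
Step 2: J = D * (C1 - C2) / dx
J = 3.50247e-12 * (2.64 - 0.12) / 4e-03
J = 2.207e-09 kg/(m^2*s)


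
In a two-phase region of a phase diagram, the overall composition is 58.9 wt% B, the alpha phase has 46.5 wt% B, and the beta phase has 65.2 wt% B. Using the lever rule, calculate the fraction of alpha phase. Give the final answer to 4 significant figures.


f_alpha = (C_beta - C0) / (C_beta - C_alpha)
f_alpha = (65.2 - 58.9) / (65.2 - 46.5)
f_alpha = 0.3369


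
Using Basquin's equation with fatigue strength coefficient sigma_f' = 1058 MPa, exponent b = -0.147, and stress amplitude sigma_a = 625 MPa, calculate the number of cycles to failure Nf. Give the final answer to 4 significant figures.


sigma_a = sigma_f' * (2*Nf)^b
2*Nf = (sigma_a / sigma_f')^(1/b)
2*Nf = (625 / 1058)^(1/-0.147)
2*Nf = 35.9038
Nf = 17.95 cycles


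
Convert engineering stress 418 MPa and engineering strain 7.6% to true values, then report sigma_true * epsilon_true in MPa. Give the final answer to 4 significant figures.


sigma_true = sigma_eng * (1 + epsilon_eng)
sigma_true = 418 * (1 + 0.076) = 449.768 MPa
epsilon_true = ln(1 + epsilon_eng)
epsilon_true = ln(1 + 0.076) = 0.0732505
sigma_true * epsilon_true = 449.768 * 0.0732505 = 32.95 MPa


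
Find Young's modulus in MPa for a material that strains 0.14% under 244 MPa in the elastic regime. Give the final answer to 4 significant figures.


E = sigma / epsilon
epsilon = 0.14% = 1.4e-03
E = 244 / 1.4e-03
E = 174300 MPa


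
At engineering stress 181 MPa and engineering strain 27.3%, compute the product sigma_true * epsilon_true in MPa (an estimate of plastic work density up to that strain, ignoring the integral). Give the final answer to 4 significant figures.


sigma_true = sigma_eng * (1 + epsilon_eng)
sigma_true = 181 * (1 + 0.273) = 230.413 MPa
epsilon_true = ln(1 + epsilon_eng)
epsilon_true = ln(1 + 0.273) = 0.241376
sigma_true * epsilon_true = 230.413 * 0.241376 = 55.62 MPa


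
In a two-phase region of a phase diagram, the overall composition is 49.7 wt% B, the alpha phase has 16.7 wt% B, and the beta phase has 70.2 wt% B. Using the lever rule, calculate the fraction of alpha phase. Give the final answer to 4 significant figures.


f_alpha = (C_beta - C0) / (C_beta - C_alpha)
f_alpha = (70.2 - 49.7) / (70.2 - 16.7)
f_alpha = 0.3832


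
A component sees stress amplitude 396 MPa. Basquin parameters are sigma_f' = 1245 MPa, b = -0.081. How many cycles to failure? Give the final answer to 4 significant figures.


sigma_a = sigma_f' * (2*Nf)^b
2*Nf = (sigma_a / sigma_f')^(1/b)
2*Nf = (396 / 1245)^(1/-0.081)
2*Nf = 1.38566e+06
Nf = 692800 cycles


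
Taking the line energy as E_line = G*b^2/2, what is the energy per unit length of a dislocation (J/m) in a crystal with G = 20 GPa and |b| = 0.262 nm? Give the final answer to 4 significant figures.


E = G*b^2/2
b = 0.262 nm = 2.62e-10 m
G = 20 GPa = 2e+10 Pa
E = 0.5 * 2e+10 * (2.62e-10)^2
E = 6.864e-10 J/m


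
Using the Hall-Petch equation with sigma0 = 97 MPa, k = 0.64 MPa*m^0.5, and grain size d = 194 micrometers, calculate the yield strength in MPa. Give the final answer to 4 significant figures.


sigma_y = sigma0 + k / sqrt(d)
d = 194 um = 1.94e-04 m
sigma_y = 97 + 0.64 / sqrt(1.94e-04)
sigma_y = 142.9 MPa


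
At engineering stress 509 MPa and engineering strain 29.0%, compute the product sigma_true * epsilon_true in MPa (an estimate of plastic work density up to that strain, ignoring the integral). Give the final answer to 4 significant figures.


sigma_true = sigma_eng * (1 + epsilon_eng)
sigma_true = 509 * (1 + 0.29) = 656.61 MPa
epsilon_true = ln(1 + epsilon_eng)
epsilon_true = ln(1 + 0.29) = 0.254642
sigma_true * epsilon_true = 656.61 * 0.254642 = 167.2 MPa


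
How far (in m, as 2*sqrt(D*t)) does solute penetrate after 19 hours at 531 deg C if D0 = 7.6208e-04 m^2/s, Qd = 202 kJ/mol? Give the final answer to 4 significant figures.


Step 1: D = D0 * exp(-Qd/(R*T))
T = 804.15 K
D = 7.6208e-04 * exp(-202e3 / (8.314 * 804.15)) = 5.75899e-17 m^2/s
Step 2: L = 2*sqrt(D*t)
t = 19 h = 68400 s
L = 2*sqrt(5.75899e-17 * 68400) = 3.969e-06 m


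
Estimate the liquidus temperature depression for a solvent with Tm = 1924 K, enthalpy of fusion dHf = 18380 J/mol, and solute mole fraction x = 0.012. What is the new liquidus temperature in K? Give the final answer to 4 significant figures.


dT = R*Tm^2*x / dHf
dT = 8.314 * 1924^2 * 0.012 / 18380
dT = 20.0935 K
T_new = 1924 - 20.0935 = 1904 K


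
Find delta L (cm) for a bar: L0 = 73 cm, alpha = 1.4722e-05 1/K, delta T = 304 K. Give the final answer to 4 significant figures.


dL = L0 * alpha * dT
dL = 73 * 1.4722e-05 * 304
dL = 0.3267 cm


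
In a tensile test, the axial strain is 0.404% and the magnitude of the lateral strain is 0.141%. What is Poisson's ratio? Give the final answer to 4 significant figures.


nu = -epsilon_lat / epsilon_axial
Lateral strain is contraction (negative), so using magnitudes:
nu = 0.141 / 0.404
nu = 0.349


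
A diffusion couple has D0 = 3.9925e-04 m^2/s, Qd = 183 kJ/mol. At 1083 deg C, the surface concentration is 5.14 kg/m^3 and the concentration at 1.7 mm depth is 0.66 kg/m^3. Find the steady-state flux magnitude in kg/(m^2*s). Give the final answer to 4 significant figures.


Step 1: D = D0 * exp(-Qd/(R*T))
T = 1083 + 273.15 = 1356.15 K
D = 3.9925e-04 * exp(-183e3 / (8.314 * 1356.15)) = 3.56784e-11 m^2/s
Step 2: J = D * (C1 - C2) / dx
J = 3.56784e-11 * (5.14 - 0.66) / 1.7e-03
J = 9.402e-08 kg/(m^2*s)


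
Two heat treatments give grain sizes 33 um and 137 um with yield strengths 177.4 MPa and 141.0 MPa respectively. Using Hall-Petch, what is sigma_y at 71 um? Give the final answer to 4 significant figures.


sigma_y = sigma0 + k / sqrt(d)
1/sqrt(d1) = 1/sqrt(3.3e-05) = 174.078;  1/sqrt(d2) = 85.4358
k = (sigma1 - sigma2) / (1/sqrt(d1) - 1/sqrt(d2)) = (177.4 - 141.0) / (174.078 - 85.4358) = 0.410641 MPa*m^0.5
sigma0 = sigma1 - k/sqrt(d1) = 177.4 - 0.410641*174.078 = 105.917 MPa
sigma_y(d3) = 105.917 + 0.410641 / sqrt(7.1e-05) = 154.7 MPa


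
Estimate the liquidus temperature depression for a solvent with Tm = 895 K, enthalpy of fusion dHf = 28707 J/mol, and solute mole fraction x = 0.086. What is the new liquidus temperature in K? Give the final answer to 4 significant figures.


dT = R*Tm^2*x / dHf
dT = 8.314 * 895^2 * 0.086 / 28707
dT = 19.9511 K
T_new = 895 - 19.9511 = 875 K


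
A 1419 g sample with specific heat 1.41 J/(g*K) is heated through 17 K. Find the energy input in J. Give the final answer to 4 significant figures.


Q = m * cp * dT
Q = 1419 * 1.41 * 17
Q = 34010 J


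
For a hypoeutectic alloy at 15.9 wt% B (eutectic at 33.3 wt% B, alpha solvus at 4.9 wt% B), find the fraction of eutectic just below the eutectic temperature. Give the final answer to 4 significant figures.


f_primary = (C_e - C0) / (C_e - C_alpha_max)
f_primary = (33.3 - 15.9) / (33.3 - 4.9)
f_primary = 0.612676
f_eutectic = 1 - 0.612676 = 0.3873


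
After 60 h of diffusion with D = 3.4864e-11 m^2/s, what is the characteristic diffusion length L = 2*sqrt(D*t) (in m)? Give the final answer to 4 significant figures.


t = 60 hr = 216000 s
Diffusion length = 2*sqrt(D*t)
= 2*sqrt(3.4864e-11 * 216000)
= 5.488e-03 m


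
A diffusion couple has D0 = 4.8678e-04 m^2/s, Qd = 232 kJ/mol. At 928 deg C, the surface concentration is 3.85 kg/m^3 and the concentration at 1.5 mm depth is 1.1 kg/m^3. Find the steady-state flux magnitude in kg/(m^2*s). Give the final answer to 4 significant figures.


Step 1: D = D0 * exp(-Qd/(R*T))
T = 928 + 273.15 = 1201.15 K
D = 4.8678e-04 * exp(-232e3 / (8.314 * 1201.15)) = 3.96223e-14 m^2/s
Step 2: J = D * (C1 - C2) / dx
J = 3.96223e-14 * (3.85 - 1.1) / 1.5e-03
J = 7.264e-11 kg/(m^2*s)


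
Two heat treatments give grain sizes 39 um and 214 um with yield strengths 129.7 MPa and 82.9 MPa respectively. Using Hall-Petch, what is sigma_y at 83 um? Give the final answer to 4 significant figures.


sigma_y = sigma0 + k / sqrt(d)
1/sqrt(d1) = 1/sqrt(3.9e-05) = 160.128;  1/sqrt(d2) = 68.3586
k = (sigma1 - sigma2) / (1/sqrt(d1) - 1/sqrt(d2)) = (129.7 - 82.9) / (160.128 - 68.3586) = 0.509973 MPa*m^0.5
sigma0 = sigma1 - k/sqrt(d1) = 129.7 - 0.509973*160.128 = 48.039 MPa
sigma_y(d3) = 48.039 + 0.509973 / sqrt(8.3e-05) = 104 MPa


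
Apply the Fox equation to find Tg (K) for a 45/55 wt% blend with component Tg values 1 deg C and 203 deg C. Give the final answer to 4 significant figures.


1/Tg = w1/Tg1 + w2/Tg2 (in Kelvin)
Tg1 = 274.15 K, Tg2 = 476.15 K
1/Tg = 0.45/274.15 + 0.55/476.15
Tg = 357.6 K


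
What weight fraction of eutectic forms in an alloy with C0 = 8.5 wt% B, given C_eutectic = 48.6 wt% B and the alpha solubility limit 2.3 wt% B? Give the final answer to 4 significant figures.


f_primary = (C_e - C0) / (C_e - C_alpha_max)
f_primary = (48.6 - 8.5) / (48.6 - 2.3)
f_primary = 0.866091
f_eutectic = 1 - 0.866091 = 0.1339


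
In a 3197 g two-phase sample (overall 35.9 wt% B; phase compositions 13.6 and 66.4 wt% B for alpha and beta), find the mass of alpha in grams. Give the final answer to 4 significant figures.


f_alpha = (C_beta - C0) / (C_beta - C_alpha)
f_alpha = (66.4 - 35.9) / (66.4 - 13.6) = 0.577652
m_alpha = f_alpha * m_total = 0.577652 * 3197 = 1847 g


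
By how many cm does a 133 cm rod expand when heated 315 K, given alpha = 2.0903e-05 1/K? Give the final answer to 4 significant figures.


dL = L0 * alpha * dT
dL = 133 * 2.0903e-05 * 315
dL = 0.8757 cm


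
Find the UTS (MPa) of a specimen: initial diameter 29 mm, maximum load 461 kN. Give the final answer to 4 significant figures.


A0 = pi*(d/2)^2 = pi*(29/2)^2 = 660.52 mm^2
UTS = F_max / A0 = 461*1000 / 660.52
UTS = 697.9 MPa


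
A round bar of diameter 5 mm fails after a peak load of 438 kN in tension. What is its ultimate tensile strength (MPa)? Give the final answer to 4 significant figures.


A0 = pi*(d/2)^2 = pi*(5/2)^2 = 19.635 mm^2
UTS = F_max / A0 = 438*1000 / 19.635
UTS = 22310 MPa


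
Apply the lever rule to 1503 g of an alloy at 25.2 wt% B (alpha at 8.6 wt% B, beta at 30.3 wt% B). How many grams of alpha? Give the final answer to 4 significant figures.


f_alpha = (C_beta - C0) / (C_beta - C_alpha)
f_alpha = (30.3 - 25.2) / (30.3 - 8.6) = 0.235023
m_alpha = f_alpha * m_total = 0.235023 * 1503 = 353.2 g


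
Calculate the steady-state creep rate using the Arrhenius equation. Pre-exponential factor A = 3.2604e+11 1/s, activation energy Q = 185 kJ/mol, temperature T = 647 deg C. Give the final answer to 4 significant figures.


rate = A * exp(-Q / (R*T))
T = 647 + 273.15 = 920.15 K
rate = 3.2604e+11 * exp(-185e3 / (8.314 * 920.15))
rate = 10.25 1/s


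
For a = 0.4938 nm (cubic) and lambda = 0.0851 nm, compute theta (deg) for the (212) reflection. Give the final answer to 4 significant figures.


d = a / sqrt(h^2+k^2+l^2)
d = 0.4938 / sqrt(9) = 0.1646 nm
lambda = 2*d*sin(theta)  =>  sin(theta) = lambda / (2*d)
sin(theta) = 0.0851 / (2 * 0.1646) = 0.258505
theta = 14.98 deg


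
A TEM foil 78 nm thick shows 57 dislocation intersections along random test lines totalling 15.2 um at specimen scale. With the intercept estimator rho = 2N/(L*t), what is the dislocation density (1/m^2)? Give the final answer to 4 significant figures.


rho = 2N / (L * t)
L = 15.2 um = 1.52e-05 m, t = 78 nm = 7.8e-08 m
rho = 2 * 57 / (1.52e-05 * 7.8e-08)
rho = 9.615e+13 1/m^2


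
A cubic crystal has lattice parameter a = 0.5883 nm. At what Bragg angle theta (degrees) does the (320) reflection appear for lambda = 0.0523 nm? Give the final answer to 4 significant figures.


d = a / sqrt(h^2+k^2+l^2)
d = 0.5883 / sqrt(13) = 0.163165 nm
lambda = 2*d*sin(theta)  =>  sin(theta) = lambda / (2*d)
sin(theta) = 0.0523 / (2 * 0.163165) = 0.160267
theta = 9.222 deg


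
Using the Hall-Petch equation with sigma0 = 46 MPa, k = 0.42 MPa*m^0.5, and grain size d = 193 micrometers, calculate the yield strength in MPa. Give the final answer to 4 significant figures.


sigma_y = sigma0 + k / sqrt(d)
d = 193 um = 1.93e-04 m
sigma_y = 46 + 0.42 / sqrt(1.93e-04)
sigma_y = 76.23 MPa


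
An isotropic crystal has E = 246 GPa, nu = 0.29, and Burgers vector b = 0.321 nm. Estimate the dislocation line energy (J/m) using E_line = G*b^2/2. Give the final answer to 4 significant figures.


Step 1: G = E / (2*(1+nu))
G = 246 / (2*(1+0.29)) = 95.3488 GPa = 9.53488e+10 Pa
Step 2: E_line = G*b^2/2
b = 0.321 nm = 3.21e-10 m
E_line = 0.5 * 9.53488e+10 * (3.21e-10)^2 = 4.912e-09 J/m


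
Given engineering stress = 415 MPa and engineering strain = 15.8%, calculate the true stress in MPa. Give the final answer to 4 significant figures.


sigma_true = sigma_eng * (1 + epsilon_eng)
sigma_true = 415 * (1 + 0.158)
sigma_true = 480.6 MPa


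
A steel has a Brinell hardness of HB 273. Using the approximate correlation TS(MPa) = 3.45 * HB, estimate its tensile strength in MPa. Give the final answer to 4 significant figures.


TS (MPa) = 3.45 * HB
TS = 3.45 * 273
TS = 941.9 MPa


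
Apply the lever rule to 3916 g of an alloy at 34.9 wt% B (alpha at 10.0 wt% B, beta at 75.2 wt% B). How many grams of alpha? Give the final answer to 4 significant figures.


f_alpha = (C_beta - C0) / (C_beta - C_alpha)
f_alpha = (75.2 - 34.9) / (75.2 - 10.0) = 0.618098
m_alpha = f_alpha * m_total = 0.618098 * 3916 = 2420 g


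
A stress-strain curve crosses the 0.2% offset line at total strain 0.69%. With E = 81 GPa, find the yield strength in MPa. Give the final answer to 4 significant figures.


Offset strain = 0.002
Elastic strain at yield = total_strain - offset = 6.9e-03 - 0.002 = 4.9e-03
sigma_y = E * elastic_strain = 81000 * 4.9e-03
sigma_y = 396.9 MPa


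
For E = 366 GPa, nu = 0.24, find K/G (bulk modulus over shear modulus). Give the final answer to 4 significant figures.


G = E / (2*(1+nu))
G = 366 / (2*(1+0.24)) = 147.581 GPa
K = E / (3*(1-2*nu))
K = 366 / (3*(1-2*0.24)) = 234.615 GPa
K/G = 234.615 / 147.581 = 1.59


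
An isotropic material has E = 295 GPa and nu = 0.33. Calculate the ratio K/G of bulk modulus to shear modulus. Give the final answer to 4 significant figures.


G = E / (2*(1+nu))
G = 295 / (2*(1+0.33)) = 110.902 GPa
K = E / (3*(1-2*nu))
K = 295 / (3*(1-2*0.33)) = 289.216 GPa
K/G = 289.216 / 110.902 = 2.608


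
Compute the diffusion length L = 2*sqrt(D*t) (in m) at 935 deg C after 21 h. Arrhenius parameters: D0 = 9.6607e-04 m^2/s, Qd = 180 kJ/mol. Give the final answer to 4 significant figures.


Step 1: D = D0 * exp(-Qd/(R*T))
T = 1208.15 K
D = 9.6607e-04 * exp(-180e3 / (8.314 * 1208.15)) = 1.59363e-11 m^2/s
Step 2: L = 2*sqrt(D*t)
t = 21 h = 75600 s
L = 2*sqrt(1.59363e-11 * 75600) = 2.195e-03 m


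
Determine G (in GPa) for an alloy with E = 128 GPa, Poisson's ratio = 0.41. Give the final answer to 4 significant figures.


G = E / (2*(1+nu))
G = 128 / (2*(1+0.41))
G = 45.39 GPa


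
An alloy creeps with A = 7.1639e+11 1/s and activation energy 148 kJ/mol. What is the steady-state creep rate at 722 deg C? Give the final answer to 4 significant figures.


rate = A * exp(-Q / (R*T))
T = 722 + 273.15 = 995.15 K
rate = 7.1639e+11 * exp(-148e3 / (8.314 * 995.15))
rate = 12200 1/s


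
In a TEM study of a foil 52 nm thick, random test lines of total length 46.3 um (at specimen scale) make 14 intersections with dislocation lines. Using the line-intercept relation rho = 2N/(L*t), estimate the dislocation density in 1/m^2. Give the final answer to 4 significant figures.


rho = 2N / (L * t)
L = 46.3 um = 4.63e-05 m, t = 52 nm = 5.2e-08 m
rho = 2 * 14 / (4.63e-05 * 5.2e-08)
rho = 1.163e+13 1/m^2


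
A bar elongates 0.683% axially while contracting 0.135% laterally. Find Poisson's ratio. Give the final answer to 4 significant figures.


nu = -epsilon_lat / epsilon_axial
Lateral strain is contraction (negative), so using magnitudes:
nu = 0.135 / 0.683
nu = 0.1977


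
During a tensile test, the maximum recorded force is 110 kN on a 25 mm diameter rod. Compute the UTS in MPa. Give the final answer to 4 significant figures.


A0 = pi*(d/2)^2 = pi*(25/2)^2 = 490.874 mm^2
UTS = F_max / A0 = 110*1000 / 490.874
UTS = 224.1 MPa


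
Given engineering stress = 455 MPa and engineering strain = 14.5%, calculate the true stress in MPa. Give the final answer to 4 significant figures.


sigma_true = sigma_eng * (1 + epsilon_eng)
sigma_true = 455 * (1 + 0.145)
sigma_true = 521 MPa


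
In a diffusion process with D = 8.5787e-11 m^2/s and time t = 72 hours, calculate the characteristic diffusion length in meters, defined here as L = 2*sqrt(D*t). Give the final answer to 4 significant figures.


t = 72 hr = 259200 s
Diffusion length = 2*sqrt(D*t)
= 2*sqrt(8.5787e-11 * 259200)
= 9.431e-03 m


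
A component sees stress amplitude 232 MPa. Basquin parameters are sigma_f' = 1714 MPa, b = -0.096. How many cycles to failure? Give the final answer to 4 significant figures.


sigma_a = sigma_f' * (2*Nf)^b
2*Nf = (sigma_a / sigma_f')^(1/b)
2*Nf = (232 / 1714)^(1/-0.096)
2*Nf = 1.11458e+09
Nf = 5.573e+08 cycles


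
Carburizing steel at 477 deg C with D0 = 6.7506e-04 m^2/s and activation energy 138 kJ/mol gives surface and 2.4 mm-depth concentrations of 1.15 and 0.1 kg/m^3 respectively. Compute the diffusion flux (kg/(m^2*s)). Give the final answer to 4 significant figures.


Step 1: D = D0 * exp(-Qd/(R*T))
T = 477 + 273.15 = 750.15 K
D = 6.7506e-04 * exp(-138e3 / (8.314 * 750.15)) = 1.65861e-13 m^2/s
Step 2: J = D * (C1 - C2) / dx
J = 1.65861e-13 * (1.15 - 0.1) / 2.4e-03
J = 7.256e-11 kg/(m^2*s)


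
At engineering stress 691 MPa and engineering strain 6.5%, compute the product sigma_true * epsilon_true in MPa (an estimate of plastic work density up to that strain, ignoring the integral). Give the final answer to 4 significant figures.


sigma_true = sigma_eng * (1 + epsilon_eng)
sigma_true = 691 * (1 + 0.065) = 735.915 MPa
epsilon_true = ln(1 + epsilon_eng)
epsilon_true = ln(1 + 0.065) = 0.0629748
sigma_true * epsilon_true = 735.915 * 0.0629748 = 46.34 MPa


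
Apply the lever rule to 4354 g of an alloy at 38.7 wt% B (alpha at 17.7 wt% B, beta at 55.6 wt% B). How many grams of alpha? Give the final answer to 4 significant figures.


f_alpha = (C_beta - C0) / (C_beta - C_alpha)
f_alpha = (55.6 - 38.7) / (55.6 - 17.7) = 0.44591
m_alpha = f_alpha * m_total = 0.44591 * 4354 = 1941 g


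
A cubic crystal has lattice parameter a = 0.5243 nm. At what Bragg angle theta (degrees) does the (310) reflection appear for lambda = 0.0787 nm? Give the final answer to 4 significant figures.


d = a / sqrt(h^2+k^2+l^2)
d = 0.5243 / sqrt(10) = 0.165798 nm
lambda = 2*d*sin(theta)  =>  sin(theta) = lambda / (2*d)
sin(theta) = 0.0787 / (2 * 0.165798) = 0.237337
theta = 13.73 deg


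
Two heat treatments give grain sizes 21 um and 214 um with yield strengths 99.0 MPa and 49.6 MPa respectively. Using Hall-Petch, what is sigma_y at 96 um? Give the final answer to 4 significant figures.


sigma_y = sigma0 + k / sqrt(d)
1/sqrt(d1) = 1/sqrt(2.1e-05) = 218.218;  1/sqrt(d2) = 68.3586
k = (sigma1 - sigma2) / (1/sqrt(d1) - 1/sqrt(d2)) = (99.0 - 49.6) / (218.218 - 68.3586) = 0.329643 MPa*m^0.5
sigma0 = sigma1 - k/sqrt(d1) = 99.0 - 0.329643*218.218 = 27.0661 MPa
sigma_y(d3) = 27.0661 + 0.329643 / sqrt(9.6e-05) = 60.71 MPa


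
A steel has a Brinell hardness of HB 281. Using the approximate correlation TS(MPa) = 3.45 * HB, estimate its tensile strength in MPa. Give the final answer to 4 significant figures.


TS (MPa) = 3.45 * HB
TS = 3.45 * 281
TS = 969.5 MPa


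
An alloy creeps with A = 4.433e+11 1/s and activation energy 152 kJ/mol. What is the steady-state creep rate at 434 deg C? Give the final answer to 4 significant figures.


rate = A * exp(-Q / (R*T))
T = 434 + 273.15 = 707.15 K
rate = 4.433e+11 * exp(-152e3 / (8.314 * 707.15))
rate = 2.622 1/s


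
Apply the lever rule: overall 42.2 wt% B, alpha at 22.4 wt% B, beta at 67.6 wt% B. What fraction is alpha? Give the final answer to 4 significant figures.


f_alpha = (C_beta - C0) / (C_beta - C_alpha)
f_alpha = (67.6 - 42.2) / (67.6 - 22.4)
f_alpha = 0.5619


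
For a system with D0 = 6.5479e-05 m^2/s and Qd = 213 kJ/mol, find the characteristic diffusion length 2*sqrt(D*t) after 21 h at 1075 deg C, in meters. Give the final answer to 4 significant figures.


Step 1: D = D0 * exp(-Qd/(R*T))
T = 1348.15 K
D = 6.5479e-05 * exp(-213e3 / (8.314 * 1348.15)) = 3.65619e-13 m^2/s
Step 2: L = 2*sqrt(D*t)
t = 21 h = 75600 s
L = 2*sqrt(3.65619e-13 * 75600) = 3.325e-04 m


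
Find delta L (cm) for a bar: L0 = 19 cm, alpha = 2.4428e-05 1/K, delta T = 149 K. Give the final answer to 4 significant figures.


dL = L0 * alpha * dT
dL = 19 * 2.4428e-05 * 149
dL = 0.06916 cm


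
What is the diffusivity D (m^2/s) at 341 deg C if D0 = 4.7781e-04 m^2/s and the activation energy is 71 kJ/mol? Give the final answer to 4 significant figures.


D = D0 * exp(-Qd / (R*T))
T = 614.15 K
D = 4.7781e-04 * exp(-71e3 / (8.314 * 614.15))
D = 4.369e-10 m^2/s


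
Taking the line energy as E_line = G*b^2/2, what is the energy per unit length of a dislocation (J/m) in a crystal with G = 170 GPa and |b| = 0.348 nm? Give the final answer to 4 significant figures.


E = G*b^2/2
b = 0.348 nm = 3.48e-10 m
G = 170 GPa = 1.7e+11 Pa
E = 0.5 * 1.7e+11 * (3.48e-10)^2
E = 1.029e-08 J/m


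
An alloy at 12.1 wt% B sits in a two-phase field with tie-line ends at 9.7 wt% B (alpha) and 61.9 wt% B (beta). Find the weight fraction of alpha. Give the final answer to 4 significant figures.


f_alpha = (C_beta - C0) / (C_beta - C_alpha)
f_alpha = (61.9 - 12.1) / (61.9 - 9.7)
f_alpha = 0.954


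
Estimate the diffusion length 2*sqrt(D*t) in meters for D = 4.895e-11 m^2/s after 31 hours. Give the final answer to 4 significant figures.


t = 31 hr = 111600 s
Diffusion length = 2*sqrt(D*t)
= 2*sqrt(4.895e-11 * 111600)
= 4.675e-03 m


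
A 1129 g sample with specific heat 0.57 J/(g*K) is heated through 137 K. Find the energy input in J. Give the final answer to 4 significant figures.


Q = m * cp * dT
Q = 1129 * 0.57 * 137
Q = 88160 J


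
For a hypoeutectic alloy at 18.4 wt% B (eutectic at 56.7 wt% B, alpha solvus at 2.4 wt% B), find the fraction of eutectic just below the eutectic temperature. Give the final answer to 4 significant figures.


f_primary = (C_e - C0) / (C_e - C_alpha_max)
f_primary = (56.7 - 18.4) / (56.7 - 2.4)
f_primary = 0.705341
f_eutectic = 1 - 0.705341 = 0.2947


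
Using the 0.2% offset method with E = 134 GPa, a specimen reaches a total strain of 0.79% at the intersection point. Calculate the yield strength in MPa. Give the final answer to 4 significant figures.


Offset strain = 0.002
Elastic strain at yield = total_strain - offset = 7.9e-03 - 0.002 = 5.9e-03
sigma_y = E * elastic_strain = 134000 * 5.9e-03
sigma_y = 790.6 MPa


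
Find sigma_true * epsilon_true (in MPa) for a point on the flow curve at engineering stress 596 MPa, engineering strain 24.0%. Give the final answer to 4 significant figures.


sigma_true = sigma_eng * (1 + epsilon_eng)
sigma_true = 596 * (1 + 0.24) = 739.04 MPa
epsilon_true = ln(1 + epsilon_eng)
epsilon_true = ln(1 + 0.24) = 0.215111
sigma_true * epsilon_true = 739.04 * 0.215111 = 159 MPa


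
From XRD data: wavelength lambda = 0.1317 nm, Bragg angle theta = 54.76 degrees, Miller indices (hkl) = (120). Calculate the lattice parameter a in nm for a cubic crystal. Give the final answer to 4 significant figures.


d = lambda / (2*sin(theta))
d = 0.1317 / (2*sin(54.76 deg))
d = 0.0806252 nm
a = d * sqrt(h^2+k^2+l^2) = 0.0806252 * sqrt(5)
a = 0.1803 nm


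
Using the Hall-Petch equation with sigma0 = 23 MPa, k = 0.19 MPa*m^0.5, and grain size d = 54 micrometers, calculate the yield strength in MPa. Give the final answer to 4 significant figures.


sigma_y = sigma0 + k / sqrt(d)
d = 54 um = 5.4e-05 m
sigma_y = 23 + 0.19 / sqrt(5.4e-05)
sigma_y = 48.86 MPa


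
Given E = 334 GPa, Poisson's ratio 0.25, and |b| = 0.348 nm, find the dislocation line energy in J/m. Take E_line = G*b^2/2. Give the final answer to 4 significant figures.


Step 1: G = E / (2*(1+nu))
G = 334 / (2*(1+0.25)) = 133.6 GPa = 1.336e+11 Pa
Step 2: E_line = G*b^2/2
b = 0.348 nm = 3.48e-10 m
E_line = 0.5 * 1.336e+11 * (3.48e-10)^2 = 8.09e-09 J/m


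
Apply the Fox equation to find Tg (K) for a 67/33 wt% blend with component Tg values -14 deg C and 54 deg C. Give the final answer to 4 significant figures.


1/Tg = w1/Tg1 + w2/Tg2 (in Kelvin)
Tg1 = 259.15 K, Tg2 = 327.15 K
1/Tg = 0.67/259.15 + 0.33/327.15
Tg = 278.2 K


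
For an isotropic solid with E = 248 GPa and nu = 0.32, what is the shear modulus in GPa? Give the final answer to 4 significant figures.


G = E / (2*(1+nu))
G = 248 / (2*(1+0.32))
G = 93.94 GPa


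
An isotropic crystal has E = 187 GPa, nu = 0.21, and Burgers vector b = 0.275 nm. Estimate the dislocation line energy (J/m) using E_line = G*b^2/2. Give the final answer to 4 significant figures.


Step 1: G = E / (2*(1+nu))
G = 187 / (2*(1+0.21)) = 77.2727 GPa = 7.72727e+10 Pa
Step 2: E_line = G*b^2/2
b = 0.275 nm = 2.75e-10 m
E_line = 0.5 * 7.72727e+10 * (2.75e-10)^2 = 2.922e-09 J/m


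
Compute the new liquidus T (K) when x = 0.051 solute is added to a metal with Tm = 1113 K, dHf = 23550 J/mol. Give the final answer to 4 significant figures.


dT = R*Tm^2*x / dHf
dT = 8.314 * 1113^2 * 0.051 / 23550
dT = 22.3038 K
T_new = 1113 - 22.3038 = 1091 K


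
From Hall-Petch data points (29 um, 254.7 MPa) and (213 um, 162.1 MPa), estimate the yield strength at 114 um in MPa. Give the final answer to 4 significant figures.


sigma_y = sigma0 + k / sqrt(d)
1/sqrt(d1) = 1/sqrt(2.9e-05) = 185.695;  1/sqrt(d2) = 68.5189
k = (sigma1 - sigma2) / (1/sqrt(d1) - 1/sqrt(d2)) = (254.7 - 162.1) / (185.695 - 68.5189) = 0.790261 MPa*m^0.5
sigma0 = sigma1 - k/sqrt(d1) = 254.7 - 0.790261*185.695 = 107.952 MPa
sigma_y(d3) = 107.952 + 0.790261 / sqrt(1.14e-04) = 182 MPa


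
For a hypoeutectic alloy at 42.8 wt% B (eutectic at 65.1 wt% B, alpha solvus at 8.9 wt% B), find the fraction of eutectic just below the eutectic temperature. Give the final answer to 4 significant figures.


f_primary = (C_e - C0) / (C_e - C_alpha_max)
f_primary = (65.1 - 42.8) / (65.1 - 8.9)
f_primary = 0.396797
f_eutectic = 1 - 0.396797 = 0.6032


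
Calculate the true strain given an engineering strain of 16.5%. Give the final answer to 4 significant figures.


epsilon_true = ln(1 + epsilon_eng)
epsilon_true = ln(1 + 0.165)
epsilon_true = 0.1527


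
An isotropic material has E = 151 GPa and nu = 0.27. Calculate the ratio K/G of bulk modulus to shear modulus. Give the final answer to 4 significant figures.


G = E / (2*(1+nu))
G = 151 / (2*(1+0.27)) = 59.4488 GPa
K = E / (3*(1-2*nu))
K = 151 / (3*(1-2*0.27)) = 109.42 GPa
K/G = 109.42 / 59.4488 = 1.841
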